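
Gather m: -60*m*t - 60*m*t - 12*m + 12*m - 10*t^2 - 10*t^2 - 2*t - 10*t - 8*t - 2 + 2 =-120*m*t - 20*t^2 - 20*t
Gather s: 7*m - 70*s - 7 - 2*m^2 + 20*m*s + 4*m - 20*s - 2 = -2*m^2 + 11*m + s*(20*m - 90) - 9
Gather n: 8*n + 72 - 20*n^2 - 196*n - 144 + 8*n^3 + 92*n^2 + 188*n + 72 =8*n^3 + 72*n^2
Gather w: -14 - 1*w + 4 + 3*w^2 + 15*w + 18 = 3*w^2 + 14*w + 8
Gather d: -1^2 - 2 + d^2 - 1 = d^2 - 4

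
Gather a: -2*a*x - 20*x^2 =-2*a*x - 20*x^2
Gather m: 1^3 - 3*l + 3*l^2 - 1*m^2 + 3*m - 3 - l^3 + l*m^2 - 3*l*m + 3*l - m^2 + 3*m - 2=-l^3 + 3*l^2 + m^2*(l - 2) + m*(6 - 3*l) - 4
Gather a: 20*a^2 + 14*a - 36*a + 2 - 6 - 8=20*a^2 - 22*a - 12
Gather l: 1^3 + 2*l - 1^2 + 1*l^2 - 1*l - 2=l^2 + l - 2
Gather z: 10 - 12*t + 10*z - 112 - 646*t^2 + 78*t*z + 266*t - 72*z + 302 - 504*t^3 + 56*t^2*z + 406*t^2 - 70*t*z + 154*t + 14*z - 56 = -504*t^3 - 240*t^2 + 408*t + z*(56*t^2 + 8*t - 48) + 144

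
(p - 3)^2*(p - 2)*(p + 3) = p^4 - 5*p^3 - 3*p^2 + 45*p - 54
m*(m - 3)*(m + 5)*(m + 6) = m^4 + 8*m^3 - 3*m^2 - 90*m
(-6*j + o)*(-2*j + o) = 12*j^2 - 8*j*o + o^2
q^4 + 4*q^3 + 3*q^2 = q^2*(q + 1)*(q + 3)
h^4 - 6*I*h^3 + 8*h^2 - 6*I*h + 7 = (h - 7*I)*(h - I)*(h + I)^2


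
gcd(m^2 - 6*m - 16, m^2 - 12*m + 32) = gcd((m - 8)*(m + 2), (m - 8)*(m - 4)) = m - 8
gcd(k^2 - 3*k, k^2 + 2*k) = k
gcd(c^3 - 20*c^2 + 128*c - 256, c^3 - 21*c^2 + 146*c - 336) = c - 8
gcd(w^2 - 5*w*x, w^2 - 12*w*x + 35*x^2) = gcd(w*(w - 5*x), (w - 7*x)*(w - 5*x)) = -w + 5*x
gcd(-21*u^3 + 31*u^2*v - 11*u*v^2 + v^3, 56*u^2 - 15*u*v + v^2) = 7*u - v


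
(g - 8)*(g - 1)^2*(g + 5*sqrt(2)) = g^4 - 10*g^3 + 5*sqrt(2)*g^3 - 50*sqrt(2)*g^2 + 17*g^2 - 8*g + 85*sqrt(2)*g - 40*sqrt(2)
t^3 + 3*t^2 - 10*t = t*(t - 2)*(t + 5)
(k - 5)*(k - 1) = k^2 - 6*k + 5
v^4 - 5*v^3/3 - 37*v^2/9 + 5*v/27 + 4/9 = (v - 3)*(v - 1/3)*(v + 1/3)*(v + 4/3)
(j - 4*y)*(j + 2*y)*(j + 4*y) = j^3 + 2*j^2*y - 16*j*y^2 - 32*y^3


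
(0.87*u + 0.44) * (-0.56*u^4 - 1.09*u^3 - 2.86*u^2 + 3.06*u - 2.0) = -0.4872*u^5 - 1.1947*u^4 - 2.9678*u^3 + 1.4038*u^2 - 0.3936*u - 0.88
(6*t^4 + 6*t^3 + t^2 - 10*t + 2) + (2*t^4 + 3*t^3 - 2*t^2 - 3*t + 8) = 8*t^4 + 9*t^3 - t^2 - 13*t + 10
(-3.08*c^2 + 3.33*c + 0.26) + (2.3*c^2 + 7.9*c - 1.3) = -0.78*c^2 + 11.23*c - 1.04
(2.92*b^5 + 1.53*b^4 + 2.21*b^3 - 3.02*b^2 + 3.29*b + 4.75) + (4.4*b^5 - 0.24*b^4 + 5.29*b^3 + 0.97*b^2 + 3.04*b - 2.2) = 7.32*b^5 + 1.29*b^4 + 7.5*b^3 - 2.05*b^2 + 6.33*b + 2.55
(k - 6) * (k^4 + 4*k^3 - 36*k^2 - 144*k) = k^5 - 2*k^4 - 60*k^3 + 72*k^2 + 864*k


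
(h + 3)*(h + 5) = h^2 + 8*h + 15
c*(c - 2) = c^2 - 2*c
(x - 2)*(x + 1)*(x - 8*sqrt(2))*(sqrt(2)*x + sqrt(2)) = sqrt(2)*x^4 - 16*x^3 - 3*sqrt(2)*x^2 - 2*sqrt(2)*x + 48*x + 32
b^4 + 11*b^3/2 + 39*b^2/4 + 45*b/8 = b*(b + 3/2)^2*(b + 5/2)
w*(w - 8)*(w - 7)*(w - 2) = w^4 - 17*w^3 + 86*w^2 - 112*w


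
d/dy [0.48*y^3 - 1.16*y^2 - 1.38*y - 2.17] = 1.44*y^2 - 2.32*y - 1.38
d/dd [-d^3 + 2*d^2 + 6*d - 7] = -3*d^2 + 4*d + 6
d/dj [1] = 0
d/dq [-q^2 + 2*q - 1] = 2 - 2*q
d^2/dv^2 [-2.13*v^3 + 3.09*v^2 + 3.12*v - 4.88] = 6.18 - 12.78*v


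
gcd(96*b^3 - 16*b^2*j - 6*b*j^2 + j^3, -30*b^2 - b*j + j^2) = 6*b - j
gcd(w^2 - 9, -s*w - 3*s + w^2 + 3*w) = w + 3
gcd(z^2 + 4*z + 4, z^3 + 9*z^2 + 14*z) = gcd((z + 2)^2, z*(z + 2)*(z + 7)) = z + 2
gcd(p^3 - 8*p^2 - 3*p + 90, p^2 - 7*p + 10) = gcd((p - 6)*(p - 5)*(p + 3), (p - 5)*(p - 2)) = p - 5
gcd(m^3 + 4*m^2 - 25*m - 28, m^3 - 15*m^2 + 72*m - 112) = m - 4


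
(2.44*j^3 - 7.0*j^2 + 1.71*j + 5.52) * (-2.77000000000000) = -6.7588*j^3 + 19.39*j^2 - 4.7367*j - 15.2904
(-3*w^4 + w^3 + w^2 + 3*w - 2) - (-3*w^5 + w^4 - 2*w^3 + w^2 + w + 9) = 3*w^5 - 4*w^4 + 3*w^3 + 2*w - 11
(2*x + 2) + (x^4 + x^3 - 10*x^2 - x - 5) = x^4 + x^3 - 10*x^2 + x - 3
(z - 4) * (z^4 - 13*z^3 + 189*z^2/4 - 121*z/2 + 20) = z^5 - 17*z^4 + 397*z^3/4 - 499*z^2/2 + 262*z - 80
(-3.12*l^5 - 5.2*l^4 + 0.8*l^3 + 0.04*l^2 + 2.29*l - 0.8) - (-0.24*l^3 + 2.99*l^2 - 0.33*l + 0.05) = -3.12*l^5 - 5.2*l^4 + 1.04*l^3 - 2.95*l^2 + 2.62*l - 0.85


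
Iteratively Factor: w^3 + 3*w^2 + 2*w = (w + 1)*(w^2 + 2*w) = (w + 1)*(w + 2)*(w)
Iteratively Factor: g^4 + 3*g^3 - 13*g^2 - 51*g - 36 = (g + 3)*(g^3 - 13*g - 12) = (g - 4)*(g + 3)*(g^2 + 4*g + 3) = (g - 4)*(g + 3)^2*(g + 1)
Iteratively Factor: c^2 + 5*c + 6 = (c + 2)*(c + 3)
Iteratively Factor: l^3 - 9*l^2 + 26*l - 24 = (l - 3)*(l^2 - 6*l + 8) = (l - 3)*(l - 2)*(l - 4)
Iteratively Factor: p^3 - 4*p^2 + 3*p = (p - 1)*(p^2 - 3*p) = (p - 3)*(p - 1)*(p)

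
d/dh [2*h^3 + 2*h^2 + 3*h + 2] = 6*h^2 + 4*h + 3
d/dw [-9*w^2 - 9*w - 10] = -18*w - 9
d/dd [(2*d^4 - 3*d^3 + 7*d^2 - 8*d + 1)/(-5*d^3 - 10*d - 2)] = (-10*d^6 - 25*d^4 - 36*d^3 - 37*d^2 - 28*d + 26)/(25*d^6 + 100*d^4 + 20*d^3 + 100*d^2 + 40*d + 4)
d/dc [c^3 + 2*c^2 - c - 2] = 3*c^2 + 4*c - 1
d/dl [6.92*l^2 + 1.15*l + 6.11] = 13.84*l + 1.15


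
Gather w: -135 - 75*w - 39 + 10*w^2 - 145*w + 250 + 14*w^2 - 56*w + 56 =24*w^2 - 276*w + 132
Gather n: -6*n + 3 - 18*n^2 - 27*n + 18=-18*n^2 - 33*n + 21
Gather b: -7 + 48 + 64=105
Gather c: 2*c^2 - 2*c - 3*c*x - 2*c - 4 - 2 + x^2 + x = 2*c^2 + c*(-3*x - 4) + x^2 + x - 6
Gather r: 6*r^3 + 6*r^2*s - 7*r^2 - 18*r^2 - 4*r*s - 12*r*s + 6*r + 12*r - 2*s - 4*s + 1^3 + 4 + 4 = 6*r^3 + r^2*(6*s - 25) + r*(18 - 16*s) - 6*s + 9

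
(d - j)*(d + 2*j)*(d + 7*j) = d^3 + 8*d^2*j + 5*d*j^2 - 14*j^3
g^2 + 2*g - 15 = (g - 3)*(g + 5)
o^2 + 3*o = o*(o + 3)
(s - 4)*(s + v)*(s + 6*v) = s^3 + 7*s^2*v - 4*s^2 + 6*s*v^2 - 28*s*v - 24*v^2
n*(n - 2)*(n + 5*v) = n^3 + 5*n^2*v - 2*n^2 - 10*n*v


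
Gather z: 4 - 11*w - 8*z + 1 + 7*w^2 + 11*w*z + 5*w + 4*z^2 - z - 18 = 7*w^2 - 6*w + 4*z^2 + z*(11*w - 9) - 13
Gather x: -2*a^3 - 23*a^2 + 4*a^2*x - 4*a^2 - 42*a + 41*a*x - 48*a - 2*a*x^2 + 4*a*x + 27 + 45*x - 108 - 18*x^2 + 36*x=-2*a^3 - 27*a^2 - 90*a + x^2*(-2*a - 18) + x*(4*a^2 + 45*a + 81) - 81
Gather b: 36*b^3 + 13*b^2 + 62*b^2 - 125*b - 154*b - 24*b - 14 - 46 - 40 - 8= 36*b^3 + 75*b^2 - 303*b - 108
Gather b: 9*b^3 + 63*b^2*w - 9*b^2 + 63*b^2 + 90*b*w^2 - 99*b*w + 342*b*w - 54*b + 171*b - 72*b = 9*b^3 + b^2*(63*w + 54) + b*(90*w^2 + 243*w + 45)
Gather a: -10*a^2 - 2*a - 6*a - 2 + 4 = -10*a^2 - 8*a + 2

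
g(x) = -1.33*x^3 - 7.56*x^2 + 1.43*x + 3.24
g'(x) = -3.99*x^2 - 15.12*x + 1.43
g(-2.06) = -20.16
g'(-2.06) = 15.65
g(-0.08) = 3.08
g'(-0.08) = 2.61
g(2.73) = -76.26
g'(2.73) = -69.58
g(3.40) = -131.57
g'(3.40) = -96.10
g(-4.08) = -38.11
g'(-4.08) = -3.30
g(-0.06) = 3.13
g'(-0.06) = 2.32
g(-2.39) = -25.20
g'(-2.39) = 14.78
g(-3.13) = -34.52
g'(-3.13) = 9.67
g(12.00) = -3366.48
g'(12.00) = -754.57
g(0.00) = 3.24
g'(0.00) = 1.43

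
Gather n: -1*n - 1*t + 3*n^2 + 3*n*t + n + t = 3*n^2 + 3*n*t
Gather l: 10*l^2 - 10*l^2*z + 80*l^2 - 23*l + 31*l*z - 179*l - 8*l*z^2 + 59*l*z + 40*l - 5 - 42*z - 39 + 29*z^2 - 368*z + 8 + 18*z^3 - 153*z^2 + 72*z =l^2*(90 - 10*z) + l*(-8*z^2 + 90*z - 162) + 18*z^3 - 124*z^2 - 338*z - 36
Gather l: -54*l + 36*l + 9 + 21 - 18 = 12 - 18*l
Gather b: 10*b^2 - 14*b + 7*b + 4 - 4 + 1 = 10*b^2 - 7*b + 1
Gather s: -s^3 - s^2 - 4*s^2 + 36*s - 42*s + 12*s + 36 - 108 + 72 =-s^3 - 5*s^2 + 6*s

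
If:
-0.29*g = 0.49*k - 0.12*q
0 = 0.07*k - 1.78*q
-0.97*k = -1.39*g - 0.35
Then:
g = -0.18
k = 0.11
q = 0.00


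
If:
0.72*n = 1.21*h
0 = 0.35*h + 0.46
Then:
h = -1.31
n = -2.21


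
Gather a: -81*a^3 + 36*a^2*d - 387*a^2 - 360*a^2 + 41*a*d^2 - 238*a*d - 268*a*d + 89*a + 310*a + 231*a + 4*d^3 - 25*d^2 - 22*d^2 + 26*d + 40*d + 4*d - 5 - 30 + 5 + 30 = -81*a^3 + a^2*(36*d - 747) + a*(41*d^2 - 506*d + 630) + 4*d^3 - 47*d^2 + 70*d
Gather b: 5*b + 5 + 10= 5*b + 15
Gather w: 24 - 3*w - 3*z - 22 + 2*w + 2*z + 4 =-w - z + 6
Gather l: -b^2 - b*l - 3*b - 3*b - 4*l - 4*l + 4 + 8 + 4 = -b^2 - 6*b + l*(-b - 8) + 16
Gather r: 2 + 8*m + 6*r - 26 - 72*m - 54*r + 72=-64*m - 48*r + 48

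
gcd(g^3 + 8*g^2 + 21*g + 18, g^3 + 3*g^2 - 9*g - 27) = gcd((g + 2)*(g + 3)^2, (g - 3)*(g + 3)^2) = g^2 + 6*g + 9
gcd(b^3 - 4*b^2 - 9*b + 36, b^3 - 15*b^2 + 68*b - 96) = b^2 - 7*b + 12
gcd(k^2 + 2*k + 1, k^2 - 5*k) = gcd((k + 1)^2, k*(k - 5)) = 1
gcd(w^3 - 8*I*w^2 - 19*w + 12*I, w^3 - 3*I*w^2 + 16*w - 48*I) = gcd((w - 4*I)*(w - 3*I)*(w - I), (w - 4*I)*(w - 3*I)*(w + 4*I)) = w^2 - 7*I*w - 12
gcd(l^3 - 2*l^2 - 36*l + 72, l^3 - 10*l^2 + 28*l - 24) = l^2 - 8*l + 12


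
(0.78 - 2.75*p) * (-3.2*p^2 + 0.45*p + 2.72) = 8.8*p^3 - 3.7335*p^2 - 7.129*p + 2.1216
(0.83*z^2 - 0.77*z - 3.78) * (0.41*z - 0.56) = 0.3403*z^3 - 0.7805*z^2 - 1.1186*z + 2.1168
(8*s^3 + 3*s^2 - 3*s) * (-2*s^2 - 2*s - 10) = -16*s^5 - 22*s^4 - 80*s^3 - 24*s^2 + 30*s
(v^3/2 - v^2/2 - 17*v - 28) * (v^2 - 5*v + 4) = v^5/2 - 3*v^4 - 25*v^3/2 + 55*v^2 + 72*v - 112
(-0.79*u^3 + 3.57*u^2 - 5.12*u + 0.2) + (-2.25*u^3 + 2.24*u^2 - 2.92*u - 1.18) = -3.04*u^3 + 5.81*u^2 - 8.04*u - 0.98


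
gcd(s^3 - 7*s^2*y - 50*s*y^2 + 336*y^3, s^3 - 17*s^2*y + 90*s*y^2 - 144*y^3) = s^2 - 14*s*y + 48*y^2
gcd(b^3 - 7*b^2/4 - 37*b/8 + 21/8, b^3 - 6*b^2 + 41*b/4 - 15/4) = b^2 - 7*b/2 + 3/2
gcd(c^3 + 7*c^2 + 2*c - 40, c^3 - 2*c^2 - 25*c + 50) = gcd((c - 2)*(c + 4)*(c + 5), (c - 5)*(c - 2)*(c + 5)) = c^2 + 3*c - 10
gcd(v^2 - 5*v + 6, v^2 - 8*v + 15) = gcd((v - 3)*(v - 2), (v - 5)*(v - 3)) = v - 3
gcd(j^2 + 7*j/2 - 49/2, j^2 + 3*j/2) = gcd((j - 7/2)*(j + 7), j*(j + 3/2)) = 1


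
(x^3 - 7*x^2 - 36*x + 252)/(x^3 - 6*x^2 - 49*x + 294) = (x + 6)/(x + 7)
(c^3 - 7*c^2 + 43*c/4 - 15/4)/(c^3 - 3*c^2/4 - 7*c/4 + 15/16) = 4*(c - 5)/(4*c + 5)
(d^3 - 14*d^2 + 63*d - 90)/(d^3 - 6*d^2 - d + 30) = (d - 6)/(d + 2)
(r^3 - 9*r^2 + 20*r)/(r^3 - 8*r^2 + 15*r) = (r - 4)/(r - 3)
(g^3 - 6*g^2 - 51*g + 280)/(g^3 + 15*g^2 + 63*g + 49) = (g^2 - 13*g + 40)/(g^2 + 8*g + 7)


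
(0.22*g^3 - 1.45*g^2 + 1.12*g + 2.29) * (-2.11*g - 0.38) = -0.4642*g^4 + 2.9759*g^3 - 1.8122*g^2 - 5.2575*g - 0.8702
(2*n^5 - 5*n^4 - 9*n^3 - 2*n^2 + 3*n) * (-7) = -14*n^5 + 35*n^4 + 63*n^3 + 14*n^2 - 21*n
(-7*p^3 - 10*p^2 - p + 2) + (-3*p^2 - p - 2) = -7*p^3 - 13*p^2 - 2*p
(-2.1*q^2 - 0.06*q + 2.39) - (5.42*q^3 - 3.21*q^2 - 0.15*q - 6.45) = -5.42*q^3 + 1.11*q^2 + 0.09*q + 8.84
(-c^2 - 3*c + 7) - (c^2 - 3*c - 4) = 11 - 2*c^2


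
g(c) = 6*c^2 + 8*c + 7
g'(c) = 12*c + 8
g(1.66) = 36.81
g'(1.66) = 27.92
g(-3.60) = 55.96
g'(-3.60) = -35.20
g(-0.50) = 4.50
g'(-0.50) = 2.00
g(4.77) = 181.68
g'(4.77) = 65.24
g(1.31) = 27.78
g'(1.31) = 23.72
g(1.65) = 36.54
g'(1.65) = 27.80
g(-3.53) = 53.53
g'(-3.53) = -34.36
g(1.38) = 29.47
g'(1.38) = 24.56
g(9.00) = 565.00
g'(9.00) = 116.00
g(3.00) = 85.00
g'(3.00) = 44.00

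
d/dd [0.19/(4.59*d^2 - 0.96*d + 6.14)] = (0.1824 - 1.7442*d)/(4.59*d^2 - 0.96*d + 6.14)^2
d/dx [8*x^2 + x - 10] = 16*x + 1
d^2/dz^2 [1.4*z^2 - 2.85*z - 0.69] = 2.80000000000000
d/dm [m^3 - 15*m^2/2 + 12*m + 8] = 3*m^2 - 15*m + 12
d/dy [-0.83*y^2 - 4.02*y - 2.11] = -1.66*y - 4.02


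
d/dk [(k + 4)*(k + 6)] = 2*k + 10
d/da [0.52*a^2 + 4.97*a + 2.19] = 1.04*a + 4.97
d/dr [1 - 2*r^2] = -4*r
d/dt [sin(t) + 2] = cos(t)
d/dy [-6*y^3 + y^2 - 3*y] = -18*y^2 + 2*y - 3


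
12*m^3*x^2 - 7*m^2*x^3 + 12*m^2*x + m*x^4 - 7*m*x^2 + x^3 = x*(-4*m + x)*(-3*m + x)*(m*x + 1)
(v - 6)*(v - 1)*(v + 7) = v^3 - 43*v + 42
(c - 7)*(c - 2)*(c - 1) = c^3 - 10*c^2 + 23*c - 14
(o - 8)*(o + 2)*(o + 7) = o^3 + o^2 - 58*o - 112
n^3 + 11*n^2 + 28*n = n*(n + 4)*(n + 7)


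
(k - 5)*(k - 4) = k^2 - 9*k + 20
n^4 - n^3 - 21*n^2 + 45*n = n*(n - 3)^2*(n + 5)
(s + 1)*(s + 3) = s^2 + 4*s + 3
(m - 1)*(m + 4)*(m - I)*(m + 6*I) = m^4 + 3*m^3 + 5*I*m^3 + 2*m^2 + 15*I*m^2 + 18*m - 20*I*m - 24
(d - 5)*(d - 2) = d^2 - 7*d + 10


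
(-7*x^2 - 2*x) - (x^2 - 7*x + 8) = -8*x^2 + 5*x - 8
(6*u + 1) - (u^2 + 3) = -u^2 + 6*u - 2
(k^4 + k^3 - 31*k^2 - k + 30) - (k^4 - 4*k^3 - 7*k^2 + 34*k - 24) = 5*k^3 - 24*k^2 - 35*k + 54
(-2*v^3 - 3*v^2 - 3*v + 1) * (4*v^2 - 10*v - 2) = -8*v^5 + 8*v^4 + 22*v^3 + 40*v^2 - 4*v - 2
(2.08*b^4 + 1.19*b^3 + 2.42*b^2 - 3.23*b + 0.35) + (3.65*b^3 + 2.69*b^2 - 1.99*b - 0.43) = 2.08*b^4 + 4.84*b^3 + 5.11*b^2 - 5.22*b - 0.08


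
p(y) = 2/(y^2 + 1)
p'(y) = -4*y/(y^2 + 1)^2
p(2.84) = 0.22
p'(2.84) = -0.14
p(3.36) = 0.16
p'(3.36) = -0.09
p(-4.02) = 0.12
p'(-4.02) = 0.05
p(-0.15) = 1.96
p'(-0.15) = 0.57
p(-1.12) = 0.89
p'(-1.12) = 0.88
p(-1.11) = 0.90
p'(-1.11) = 0.89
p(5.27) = 0.07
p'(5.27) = -0.03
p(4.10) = 0.11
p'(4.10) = -0.05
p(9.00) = 0.02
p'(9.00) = -0.00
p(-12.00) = 0.01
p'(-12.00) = 0.00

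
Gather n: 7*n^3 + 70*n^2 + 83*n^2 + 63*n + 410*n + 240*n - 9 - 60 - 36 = 7*n^3 + 153*n^2 + 713*n - 105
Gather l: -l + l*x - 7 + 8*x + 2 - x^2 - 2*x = l*(x - 1) - x^2 + 6*x - 5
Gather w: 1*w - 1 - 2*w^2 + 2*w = -2*w^2 + 3*w - 1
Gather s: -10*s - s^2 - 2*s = -s^2 - 12*s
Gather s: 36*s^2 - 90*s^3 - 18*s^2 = -90*s^3 + 18*s^2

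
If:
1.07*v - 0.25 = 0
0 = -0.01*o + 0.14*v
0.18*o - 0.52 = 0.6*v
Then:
No Solution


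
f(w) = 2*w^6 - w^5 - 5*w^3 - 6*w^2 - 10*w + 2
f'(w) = 12*w^5 - 5*w^4 - 15*w^2 - 12*w - 10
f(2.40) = 176.90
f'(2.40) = 664.43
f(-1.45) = 44.13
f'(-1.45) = -123.16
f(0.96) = -16.80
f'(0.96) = -29.81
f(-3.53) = 4600.30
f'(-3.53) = -7508.33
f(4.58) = 15794.36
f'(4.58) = 21603.26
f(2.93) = 844.90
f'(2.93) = 2048.87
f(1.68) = -23.86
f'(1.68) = 48.27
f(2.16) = 58.12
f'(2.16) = 349.48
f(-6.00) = 102014.00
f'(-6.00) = -100270.00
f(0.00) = 2.00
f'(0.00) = -10.00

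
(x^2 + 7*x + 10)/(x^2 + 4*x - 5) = (x + 2)/(x - 1)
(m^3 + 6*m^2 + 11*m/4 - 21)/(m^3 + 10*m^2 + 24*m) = (m^2 + 2*m - 21/4)/(m*(m + 6))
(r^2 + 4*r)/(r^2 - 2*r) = (r + 4)/(r - 2)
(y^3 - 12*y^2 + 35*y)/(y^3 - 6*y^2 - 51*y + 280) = y*(y - 7)/(y^2 - y - 56)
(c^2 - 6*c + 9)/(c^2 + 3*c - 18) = (c - 3)/(c + 6)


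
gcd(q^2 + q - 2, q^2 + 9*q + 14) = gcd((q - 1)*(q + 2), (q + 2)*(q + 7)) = q + 2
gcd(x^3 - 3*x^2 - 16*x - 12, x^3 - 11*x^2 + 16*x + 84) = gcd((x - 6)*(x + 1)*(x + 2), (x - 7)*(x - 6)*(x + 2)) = x^2 - 4*x - 12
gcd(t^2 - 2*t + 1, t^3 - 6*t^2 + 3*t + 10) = 1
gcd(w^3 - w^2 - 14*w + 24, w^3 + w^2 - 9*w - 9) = w - 3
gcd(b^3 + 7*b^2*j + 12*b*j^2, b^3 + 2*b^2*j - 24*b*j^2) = b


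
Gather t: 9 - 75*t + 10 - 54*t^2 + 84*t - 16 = -54*t^2 + 9*t + 3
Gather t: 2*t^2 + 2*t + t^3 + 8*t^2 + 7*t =t^3 + 10*t^2 + 9*t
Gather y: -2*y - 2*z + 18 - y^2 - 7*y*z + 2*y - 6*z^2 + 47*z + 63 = -y^2 - 7*y*z - 6*z^2 + 45*z + 81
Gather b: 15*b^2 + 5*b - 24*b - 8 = 15*b^2 - 19*b - 8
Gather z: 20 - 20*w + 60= 80 - 20*w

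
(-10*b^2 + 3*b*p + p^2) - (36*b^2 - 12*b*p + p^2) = -46*b^2 + 15*b*p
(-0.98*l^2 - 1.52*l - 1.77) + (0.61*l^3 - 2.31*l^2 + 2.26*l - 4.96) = 0.61*l^3 - 3.29*l^2 + 0.74*l - 6.73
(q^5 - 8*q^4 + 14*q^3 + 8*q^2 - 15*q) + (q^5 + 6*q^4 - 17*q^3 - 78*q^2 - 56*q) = 2*q^5 - 2*q^4 - 3*q^3 - 70*q^2 - 71*q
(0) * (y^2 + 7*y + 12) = 0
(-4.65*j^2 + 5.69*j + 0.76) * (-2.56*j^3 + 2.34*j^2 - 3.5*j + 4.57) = 11.904*j^5 - 25.4474*j^4 + 27.644*j^3 - 39.3871*j^2 + 23.3433*j + 3.4732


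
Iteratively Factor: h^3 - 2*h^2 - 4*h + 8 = (h - 2)*(h^2 - 4) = (h - 2)^2*(h + 2)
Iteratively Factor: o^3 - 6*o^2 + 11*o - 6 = (o - 2)*(o^2 - 4*o + 3) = (o - 2)*(o - 1)*(o - 3)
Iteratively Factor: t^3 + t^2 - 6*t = (t + 3)*(t^2 - 2*t) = t*(t + 3)*(t - 2)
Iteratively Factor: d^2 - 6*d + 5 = (d - 5)*(d - 1)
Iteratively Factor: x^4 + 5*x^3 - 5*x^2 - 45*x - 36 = (x + 4)*(x^3 + x^2 - 9*x - 9) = (x - 3)*(x + 4)*(x^2 + 4*x + 3) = (x - 3)*(x + 3)*(x + 4)*(x + 1)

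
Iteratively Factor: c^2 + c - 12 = (c + 4)*(c - 3)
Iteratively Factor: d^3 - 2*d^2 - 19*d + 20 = (d + 4)*(d^2 - 6*d + 5) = (d - 5)*(d + 4)*(d - 1)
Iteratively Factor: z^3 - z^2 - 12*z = (z - 4)*(z^2 + 3*z) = (z - 4)*(z + 3)*(z)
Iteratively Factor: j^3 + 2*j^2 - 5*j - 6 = (j - 2)*(j^2 + 4*j + 3) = (j - 2)*(j + 3)*(j + 1)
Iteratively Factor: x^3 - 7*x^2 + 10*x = (x - 5)*(x^2 - 2*x) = (x - 5)*(x - 2)*(x)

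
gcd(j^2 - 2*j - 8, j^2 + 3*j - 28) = j - 4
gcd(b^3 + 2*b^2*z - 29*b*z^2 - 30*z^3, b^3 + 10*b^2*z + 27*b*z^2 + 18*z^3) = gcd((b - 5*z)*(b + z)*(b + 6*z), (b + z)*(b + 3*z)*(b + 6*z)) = b^2 + 7*b*z + 6*z^2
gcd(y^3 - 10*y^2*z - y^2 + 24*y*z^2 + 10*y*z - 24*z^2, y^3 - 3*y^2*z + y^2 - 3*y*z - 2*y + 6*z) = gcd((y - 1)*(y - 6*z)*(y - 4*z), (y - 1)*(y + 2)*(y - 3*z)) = y - 1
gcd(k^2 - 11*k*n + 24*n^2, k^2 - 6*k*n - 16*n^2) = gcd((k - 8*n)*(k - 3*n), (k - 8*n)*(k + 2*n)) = k - 8*n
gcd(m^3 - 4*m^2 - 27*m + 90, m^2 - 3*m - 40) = m + 5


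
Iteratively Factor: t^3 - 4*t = (t + 2)*(t^2 - 2*t) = (t - 2)*(t + 2)*(t)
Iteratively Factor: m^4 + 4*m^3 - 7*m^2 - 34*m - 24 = (m - 3)*(m^3 + 7*m^2 + 14*m + 8) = (m - 3)*(m + 1)*(m^2 + 6*m + 8) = (m - 3)*(m + 1)*(m + 4)*(m + 2)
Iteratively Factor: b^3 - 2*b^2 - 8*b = (b)*(b^2 - 2*b - 8) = b*(b + 2)*(b - 4)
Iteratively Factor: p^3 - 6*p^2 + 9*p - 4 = (p - 1)*(p^2 - 5*p + 4) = (p - 4)*(p - 1)*(p - 1)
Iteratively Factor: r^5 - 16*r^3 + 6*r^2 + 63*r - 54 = (r - 2)*(r^4 + 2*r^3 - 12*r^2 - 18*r + 27) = (r - 3)*(r - 2)*(r^3 + 5*r^2 + 3*r - 9) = (r - 3)*(r - 2)*(r + 3)*(r^2 + 2*r - 3) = (r - 3)*(r - 2)*(r - 1)*(r + 3)*(r + 3)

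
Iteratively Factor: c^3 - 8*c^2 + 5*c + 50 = (c - 5)*(c^2 - 3*c - 10) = (c - 5)*(c + 2)*(c - 5)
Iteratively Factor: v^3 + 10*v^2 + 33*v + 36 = (v + 3)*(v^2 + 7*v + 12) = (v + 3)^2*(v + 4)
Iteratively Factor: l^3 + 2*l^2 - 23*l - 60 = (l - 5)*(l^2 + 7*l + 12) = (l - 5)*(l + 4)*(l + 3)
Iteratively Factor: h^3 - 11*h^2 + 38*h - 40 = (h - 4)*(h^2 - 7*h + 10) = (h - 5)*(h - 4)*(h - 2)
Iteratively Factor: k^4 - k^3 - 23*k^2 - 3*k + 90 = (k + 3)*(k^3 - 4*k^2 - 11*k + 30) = (k - 2)*(k + 3)*(k^2 - 2*k - 15) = (k - 2)*(k + 3)^2*(k - 5)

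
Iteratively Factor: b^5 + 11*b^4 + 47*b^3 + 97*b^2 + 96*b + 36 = (b + 2)*(b^4 + 9*b^3 + 29*b^2 + 39*b + 18) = (b + 2)*(b + 3)*(b^3 + 6*b^2 + 11*b + 6) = (b + 2)^2*(b + 3)*(b^2 + 4*b + 3) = (b + 2)^2*(b + 3)^2*(b + 1)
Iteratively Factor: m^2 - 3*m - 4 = (m - 4)*(m + 1)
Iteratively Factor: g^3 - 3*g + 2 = (g + 2)*(g^2 - 2*g + 1) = (g - 1)*(g + 2)*(g - 1)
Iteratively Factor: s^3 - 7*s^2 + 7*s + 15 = (s - 3)*(s^2 - 4*s - 5) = (s - 5)*(s - 3)*(s + 1)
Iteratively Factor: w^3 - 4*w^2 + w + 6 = (w + 1)*(w^2 - 5*w + 6) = (w - 2)*(w + 1)*(w - 3)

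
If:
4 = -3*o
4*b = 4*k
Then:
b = k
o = -4/3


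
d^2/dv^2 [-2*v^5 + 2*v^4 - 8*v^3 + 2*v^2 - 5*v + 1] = -40*v^3 + 24*v^2 - 48*v + 4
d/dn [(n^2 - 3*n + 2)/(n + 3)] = (n^2 + 6*n - 11)/(n^2 + 6*n + 9)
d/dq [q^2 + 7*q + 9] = 2*q + 7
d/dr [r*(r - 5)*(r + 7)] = 3*r^2 + 4*r - 35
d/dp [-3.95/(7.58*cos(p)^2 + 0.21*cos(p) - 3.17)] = -(59.882*cos(p) + 0.8295)*sin(p)/(7.58*cos(p)^2 + 0.21*cos(p) - 3.17)^2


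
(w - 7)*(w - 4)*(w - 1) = w^3 - 12*w^2 + 39*w - 28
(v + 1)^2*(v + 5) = v^3 + 7*v^2 + 11*v + 5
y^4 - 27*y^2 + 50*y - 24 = (y - 4)*(y - 1)^2*(y + 6)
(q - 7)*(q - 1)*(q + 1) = q^3 - 7*q^2 - q + 7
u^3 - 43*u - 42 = (u - 7)*(u + 1)*(u + 6)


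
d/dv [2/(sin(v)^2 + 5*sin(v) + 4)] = -2*(2*sin(v) + 5)*cos(v)/(sin(v)^2 + 5*sin(v) + 4)^2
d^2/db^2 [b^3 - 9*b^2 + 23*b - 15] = 6*b - 18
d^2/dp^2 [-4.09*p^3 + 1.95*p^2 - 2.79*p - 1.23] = 3.9 - 24.54*p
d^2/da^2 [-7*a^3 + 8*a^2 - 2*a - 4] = 16 - 42*a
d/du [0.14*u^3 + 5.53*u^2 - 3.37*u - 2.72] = 0.42*u^2 + 11.06*u - 3.37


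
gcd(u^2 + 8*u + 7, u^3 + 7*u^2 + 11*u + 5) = u + 1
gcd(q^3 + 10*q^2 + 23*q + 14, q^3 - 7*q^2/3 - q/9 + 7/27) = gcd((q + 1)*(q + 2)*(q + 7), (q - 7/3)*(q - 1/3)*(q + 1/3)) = 1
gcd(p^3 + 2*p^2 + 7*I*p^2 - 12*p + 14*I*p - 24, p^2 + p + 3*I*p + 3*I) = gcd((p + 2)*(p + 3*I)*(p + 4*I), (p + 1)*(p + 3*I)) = p + 3*I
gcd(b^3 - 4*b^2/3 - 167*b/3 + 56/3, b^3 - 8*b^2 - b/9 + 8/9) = b^2 - 25*b/3 + 8/3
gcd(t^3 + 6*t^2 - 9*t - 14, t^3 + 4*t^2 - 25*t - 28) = t^2 + 8*t + 7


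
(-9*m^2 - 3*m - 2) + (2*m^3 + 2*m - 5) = 2*m^3 - 9*m^2 - m - 7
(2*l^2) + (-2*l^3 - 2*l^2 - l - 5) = -2*l^3 - l - 5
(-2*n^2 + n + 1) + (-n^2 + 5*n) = -3*n^2 + 6*n + 1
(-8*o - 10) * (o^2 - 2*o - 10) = -8*o^3 + 6*o^2 + 100*o + 100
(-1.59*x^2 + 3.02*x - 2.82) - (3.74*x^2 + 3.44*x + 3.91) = -5.33*x^2 - 0.42*x - 6.73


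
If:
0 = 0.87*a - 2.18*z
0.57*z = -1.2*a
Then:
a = 0.00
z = 0.00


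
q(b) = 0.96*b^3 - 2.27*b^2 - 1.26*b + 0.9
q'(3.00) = 11.04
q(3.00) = 2.61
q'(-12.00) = 467.94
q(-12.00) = -1969.74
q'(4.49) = 36.42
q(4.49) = 36.38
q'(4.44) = 35.36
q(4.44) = 34.58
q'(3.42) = 16.90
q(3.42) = 8.44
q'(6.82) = 101.73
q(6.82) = 191.25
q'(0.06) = -1.52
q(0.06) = 0.82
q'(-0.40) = 1.02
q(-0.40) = 0.98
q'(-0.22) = -0.12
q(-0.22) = 1.06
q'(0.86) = -3.03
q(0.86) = -1.25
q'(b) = 2.88*b^2 - 4.54*b - 1.26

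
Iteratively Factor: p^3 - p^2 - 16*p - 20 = (p - 5)*(p^2 + 4*p + 4) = (p - 5)*(p + 2)*(p + 2)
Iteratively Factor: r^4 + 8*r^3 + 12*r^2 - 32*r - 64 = (r + 4)*(r^3 + 4*r^2 - 4*r - 16) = (r + 2)*(r + 4)*(r^2 + 2*r - 8) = (r + 2)*(r + 4)^2*(r - 2)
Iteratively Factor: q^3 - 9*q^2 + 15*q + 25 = (q + 1)*(q^2 - 10*q + 25) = (q - 5)*(q + 1)*(q - 5)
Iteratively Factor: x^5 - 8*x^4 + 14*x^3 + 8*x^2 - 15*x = (x)*(x^4 - 8*x^3 + 14*x^2 + 8*x - 15) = x*(x - 5)*(x^3 - 3*x^2 - x + 3) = x*(x - 5)*(x - 3)*(x^2 - 1) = x*(x - 5)*(x - 3)*(x - 1)*(x + 1)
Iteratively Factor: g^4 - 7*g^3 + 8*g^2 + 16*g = (g - 4)*(g^3 - 3*g^2 - 4*g) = g*(g - 4)*(g^2 - 3*g - 4) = g*(g - 4)*(g + 1)*(g - 4)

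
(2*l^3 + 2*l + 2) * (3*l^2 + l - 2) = 6*l^5 + 2*l^4 + 2*l^3 + 8*l^2 - 2*l - 4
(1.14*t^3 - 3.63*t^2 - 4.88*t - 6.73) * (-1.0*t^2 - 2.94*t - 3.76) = -1.14*t^5 + 0.2784*t^4 + 11.2658*t^3 + 34.726*t^2 + 38.135*t + 25.3048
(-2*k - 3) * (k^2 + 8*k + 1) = -2*k^3 - 19*k^2 - 26*k - 3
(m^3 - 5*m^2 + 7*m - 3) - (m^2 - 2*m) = m^3 - 6*m^2 + 9*m - 3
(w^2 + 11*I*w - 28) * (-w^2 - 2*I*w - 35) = -w^4 - 13*I*w^3 + 15*w^2 - 329*I*w + 980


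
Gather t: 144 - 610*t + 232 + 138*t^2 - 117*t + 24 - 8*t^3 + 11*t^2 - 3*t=-8*t^3 + 149*t^2 - 730*t + 400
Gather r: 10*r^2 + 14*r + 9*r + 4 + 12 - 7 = 10*r^2 + 23*r + 9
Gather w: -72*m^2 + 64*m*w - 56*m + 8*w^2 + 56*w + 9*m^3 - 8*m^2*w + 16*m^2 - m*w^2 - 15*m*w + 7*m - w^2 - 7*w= 9*m^3 - 56*m^2 - 49*m + w^2*(7 - m) + w*(-8*m^2 + 49*m + 49)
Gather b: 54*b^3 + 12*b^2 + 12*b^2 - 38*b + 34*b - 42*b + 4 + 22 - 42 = 54*b^3 + 24*b^2 - 46*b - 16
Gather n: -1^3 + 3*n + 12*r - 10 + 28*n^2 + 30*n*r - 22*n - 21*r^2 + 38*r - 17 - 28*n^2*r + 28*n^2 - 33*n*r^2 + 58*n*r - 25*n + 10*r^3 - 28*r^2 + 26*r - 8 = n^2*(56 - 28*r) + n*(-33*r^2 + 88*r - 44) + 10*r^3 - 49*r^2 + 76*r - 36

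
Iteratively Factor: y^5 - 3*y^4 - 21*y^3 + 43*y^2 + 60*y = (y - 5)*(y^4 + 2*y^3 - 11*y^2 - 12*y) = (y - 5)*(y + 4)*(y^3 - 2*y^2 - 3*y) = (y - 5)*(y - 3)*(y + 4)*(y^2 + y) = (y - 5)*(y - 3)*(y + 1)*(y + 4)*(y)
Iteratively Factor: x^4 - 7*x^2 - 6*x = (x + 2)*(x^3 - 2*x^2 - 3*x) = x*(x + 2)*(x^2 - 2*x - 3) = x*(x - 3)*(x + 2)*(x + 1)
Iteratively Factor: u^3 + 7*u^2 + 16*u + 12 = (u + 3)*(u^2 + 4*u + 4) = (u + 2)*(u + 3)*(u + 2)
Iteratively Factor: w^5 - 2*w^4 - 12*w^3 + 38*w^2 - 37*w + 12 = (w - 3)*(w^4 + w^3 - 9*w^2 + 11*w - 4) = (w - 3)*(w - 1)*(w^3 + 2*w^2 - 7*w + 4) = (w - 3)*(w - 1)^2*(w^2 + 3*w - 4) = (w - 3)*(w - 1)^2*(w + 4)*(w - 1)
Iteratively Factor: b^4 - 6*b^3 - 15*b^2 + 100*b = (b - 5)*(b^3 - b^2 - 20*b) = b*(b - 5)*(b^2 - b - 20) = b*(b - 5)*(b + 4)*(b - 5)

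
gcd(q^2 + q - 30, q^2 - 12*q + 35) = q - 5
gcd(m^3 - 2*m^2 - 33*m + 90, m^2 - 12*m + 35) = m - 5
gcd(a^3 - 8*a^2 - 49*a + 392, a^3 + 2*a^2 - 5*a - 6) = 1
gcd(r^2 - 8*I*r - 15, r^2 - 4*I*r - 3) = r - 3*I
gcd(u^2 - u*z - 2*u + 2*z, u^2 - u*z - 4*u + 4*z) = -u + z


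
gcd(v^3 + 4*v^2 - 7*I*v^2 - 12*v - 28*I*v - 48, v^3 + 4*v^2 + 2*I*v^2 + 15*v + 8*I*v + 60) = v^2 + v*(4 - 3*I) - 12*I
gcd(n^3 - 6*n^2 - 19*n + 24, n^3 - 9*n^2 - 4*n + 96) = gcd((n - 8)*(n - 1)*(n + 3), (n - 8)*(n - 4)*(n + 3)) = n^2 - 5*n - 24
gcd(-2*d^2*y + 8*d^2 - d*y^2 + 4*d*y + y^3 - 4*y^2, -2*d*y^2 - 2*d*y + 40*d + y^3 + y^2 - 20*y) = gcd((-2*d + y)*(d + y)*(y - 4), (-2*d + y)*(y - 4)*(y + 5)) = -2*d*y + 8*d + y^2 - 4*y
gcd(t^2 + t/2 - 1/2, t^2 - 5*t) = 1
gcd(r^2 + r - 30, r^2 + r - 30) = r^2 + r - 30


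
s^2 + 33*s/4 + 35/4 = (s + 5/4)*(s + 7)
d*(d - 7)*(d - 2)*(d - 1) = d^4 - 10*d^3 + 23*d^2 - 14*d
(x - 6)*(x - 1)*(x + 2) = x^3 - 5*x^2 - 8*x + 12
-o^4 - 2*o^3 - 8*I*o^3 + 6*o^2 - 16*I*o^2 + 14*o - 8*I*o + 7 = (o + I)*(o + 7*I)*(-I*o - I)^2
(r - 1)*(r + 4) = r^2 + 3*r - 4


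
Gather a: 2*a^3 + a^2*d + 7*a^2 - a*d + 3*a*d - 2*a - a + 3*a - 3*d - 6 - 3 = 2*a^3 + a^2*(d + 7) + 2*a*d - 3*d - 9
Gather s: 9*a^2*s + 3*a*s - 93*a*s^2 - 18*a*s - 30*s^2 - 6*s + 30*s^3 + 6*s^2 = 30*s^3 + s^2*(-93*a - 24) + s*(9*a^2 - 15*a - 6)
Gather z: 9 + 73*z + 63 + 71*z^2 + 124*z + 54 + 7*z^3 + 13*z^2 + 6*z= 7*z^3 + 84*z^2 + 203*z + 126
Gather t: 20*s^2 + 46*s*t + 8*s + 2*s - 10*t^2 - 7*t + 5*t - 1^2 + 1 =20*s^2 + 10*s - 10*t^2 + t*(46*s - 2)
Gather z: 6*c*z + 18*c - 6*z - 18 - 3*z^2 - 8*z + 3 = 18*c - 3*z^2 + z*(6*c - 14) - 15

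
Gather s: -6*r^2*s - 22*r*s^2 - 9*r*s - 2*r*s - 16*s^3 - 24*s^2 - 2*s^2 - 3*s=-16*s^3 + s^2*(-22*r - 26) + s*(-6*r^2 - 11*r - 3)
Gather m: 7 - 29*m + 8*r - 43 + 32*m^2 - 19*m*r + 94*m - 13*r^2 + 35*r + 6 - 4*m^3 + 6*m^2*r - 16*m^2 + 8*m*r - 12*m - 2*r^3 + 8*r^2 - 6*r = -4*m^3 + m^2*(6*r + 16) + m*(53 - 11*r) - 2*r^3 - 5*r^2 + 37*r - 30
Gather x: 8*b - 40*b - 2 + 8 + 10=16 - 32*b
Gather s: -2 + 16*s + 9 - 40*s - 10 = -24*s - 3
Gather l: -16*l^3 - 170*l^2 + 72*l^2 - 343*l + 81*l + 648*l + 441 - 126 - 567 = -16*l^3 - 98*l^2 + 386*l - 252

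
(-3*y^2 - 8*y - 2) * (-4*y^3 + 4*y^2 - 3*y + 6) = 12*y^5 + 20*y^4 - 15*y^3 - 2*y^2 - 42*y - 12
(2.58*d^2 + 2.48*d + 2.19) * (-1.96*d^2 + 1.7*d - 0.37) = -5.0568*d^4 - 0.4748*d^3 - 1.031*d^2 + 2.8054*d - 0.8103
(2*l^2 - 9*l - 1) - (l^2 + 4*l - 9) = l^2 - 13*l + 8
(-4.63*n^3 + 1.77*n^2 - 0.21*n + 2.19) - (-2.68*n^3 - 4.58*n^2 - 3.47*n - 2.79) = -1.95*n^3 + 6.35*n^2 + 3.26*n + 4.98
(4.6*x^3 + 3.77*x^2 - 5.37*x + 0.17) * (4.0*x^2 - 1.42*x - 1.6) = 18.4*x^5 + 8.548*x^4 - 34.1934*x^3 + 2.2734*x^2 + 8.3506*x - 0.272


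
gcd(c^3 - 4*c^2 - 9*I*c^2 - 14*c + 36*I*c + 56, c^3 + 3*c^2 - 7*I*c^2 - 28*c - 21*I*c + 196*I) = c^2 + c*(-4 - 7*I) + 28*I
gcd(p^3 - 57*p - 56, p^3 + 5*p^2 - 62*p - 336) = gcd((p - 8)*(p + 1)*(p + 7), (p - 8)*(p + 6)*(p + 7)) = p^2 - p - 56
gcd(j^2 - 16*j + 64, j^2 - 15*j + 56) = j - 8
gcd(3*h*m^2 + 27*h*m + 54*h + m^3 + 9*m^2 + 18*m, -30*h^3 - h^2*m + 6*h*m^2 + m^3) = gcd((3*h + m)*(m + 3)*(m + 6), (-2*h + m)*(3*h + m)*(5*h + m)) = 3*h + m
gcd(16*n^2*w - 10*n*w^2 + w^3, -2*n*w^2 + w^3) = -2*n*w + w^2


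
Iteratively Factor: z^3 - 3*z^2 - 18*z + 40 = (z - 5)*(z^2 + 2*z - 8) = (z - 5)*(z - 2)*(z + 4)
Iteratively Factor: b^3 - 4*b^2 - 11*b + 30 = (b - 5)*(b^2 + b - 6) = (b - 5)*(b + 3)*(b - 2)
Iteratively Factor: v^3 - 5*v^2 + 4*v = (v - 1)*(v^2 - 4*v) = v*(v - 1)*(v - 4)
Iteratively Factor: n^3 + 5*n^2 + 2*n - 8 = (n + 4)*(n^2 + n - 2) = (n - 1)*(n + 4)*(n + 2)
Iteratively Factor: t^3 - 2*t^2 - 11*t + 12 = (t + 3)*(t^2 - 5*t + 4) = (t - 4)*(t + 3)*(t - 1)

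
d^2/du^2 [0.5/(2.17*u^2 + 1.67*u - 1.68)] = (-4.7089*u^2 - 3.6239*u + 0.5*(4.34*u + 1.67)*(8.68*u + 3.34) + 3.6456)/(2.17*u^2 + 1.67*u - 1.68)^3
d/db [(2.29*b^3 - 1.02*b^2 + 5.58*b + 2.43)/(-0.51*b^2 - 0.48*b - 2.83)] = (-1.1679*b^4 - 2.1984*b^3 - 16.1067*b^2 + 8.2518*b - 14.625)/(0.2601*b^4 + 0.4896*b^3 + 3.117*b^2 + 2.7168*b + 8.0089)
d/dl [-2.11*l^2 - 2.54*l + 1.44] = -4.22*l - 2.54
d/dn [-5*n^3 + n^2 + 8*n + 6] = -15*n^2 + 2*n + 8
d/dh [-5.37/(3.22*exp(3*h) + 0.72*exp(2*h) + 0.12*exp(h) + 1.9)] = (51.8742*exp(2*h) + 7.7328*exp(h) + 0.6444)*exp(h)/(3.22*exp(3*h) + 0.72*exp(2*h) + 0.12*exp(h) + 1.9)^2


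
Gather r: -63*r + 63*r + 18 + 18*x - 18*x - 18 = 0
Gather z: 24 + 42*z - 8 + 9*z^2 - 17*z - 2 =9*z^2 + 25*z + 14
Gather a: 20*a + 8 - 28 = 20*a - 20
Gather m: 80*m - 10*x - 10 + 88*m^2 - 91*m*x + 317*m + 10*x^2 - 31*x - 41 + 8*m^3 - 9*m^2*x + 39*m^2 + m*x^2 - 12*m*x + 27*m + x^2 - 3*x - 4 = 8*m^3 + m^2*(127 - 9*x) + m*(x^2 - 103*x + 424) + 11*x^2 - 44*x - 55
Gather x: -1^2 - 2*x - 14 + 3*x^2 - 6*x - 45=3*x^2 - 8*x - 60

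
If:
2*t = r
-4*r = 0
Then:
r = 0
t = 0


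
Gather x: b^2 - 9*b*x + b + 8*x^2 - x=b^2 + b + 8*x^2 + x*(-9*b - 1)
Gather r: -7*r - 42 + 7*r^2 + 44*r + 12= 7*r^2 + 37*r - 30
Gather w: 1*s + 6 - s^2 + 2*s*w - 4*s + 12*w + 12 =-s^2 - 3*s + w*(2*s + 12) + 18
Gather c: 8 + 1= 9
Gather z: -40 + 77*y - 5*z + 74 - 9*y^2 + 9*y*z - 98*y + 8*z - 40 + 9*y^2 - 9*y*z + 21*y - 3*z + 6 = 0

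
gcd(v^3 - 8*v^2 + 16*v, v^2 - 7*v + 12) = v - 4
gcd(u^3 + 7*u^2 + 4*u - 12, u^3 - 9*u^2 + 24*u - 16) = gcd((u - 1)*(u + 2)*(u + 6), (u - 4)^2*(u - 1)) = u - 1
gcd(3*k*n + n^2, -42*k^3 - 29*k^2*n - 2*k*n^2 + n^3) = 3*k + n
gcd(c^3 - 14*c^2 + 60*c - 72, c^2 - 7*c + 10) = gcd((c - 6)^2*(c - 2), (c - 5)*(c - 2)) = c - 2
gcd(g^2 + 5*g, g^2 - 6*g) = g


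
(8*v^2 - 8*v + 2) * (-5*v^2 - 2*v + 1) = -40*v^4 + 24*v^3 + 14*v^2 - 12*v + 2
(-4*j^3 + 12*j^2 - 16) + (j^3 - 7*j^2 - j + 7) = -3*j^3 + 5*j^2 - j - 9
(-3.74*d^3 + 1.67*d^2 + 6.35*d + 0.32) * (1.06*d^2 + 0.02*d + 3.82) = -3.9644*d^5 + 1.6954*d^4 - 7.5224*d^3 + 6.8456*d^2 + 24.2634*d + 1.2224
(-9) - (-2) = -7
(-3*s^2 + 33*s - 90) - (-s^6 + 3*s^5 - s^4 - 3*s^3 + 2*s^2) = s^6 - 3*s^5 + s^4 + 3*s^3 - 5*s^2 + 33*s - 90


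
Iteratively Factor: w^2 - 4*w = (w)*(w - 4)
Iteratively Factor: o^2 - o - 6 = (o - 3)*(o + 2)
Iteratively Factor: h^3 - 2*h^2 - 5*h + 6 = (h - 3)*(h^2 + h - 2) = (h - 3)*(h - 1)*(h + 2)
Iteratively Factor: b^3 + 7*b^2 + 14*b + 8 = (b + 2)*(b^2 + 5*b + 4) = (b + 1)*(b + 2)*(b + 4)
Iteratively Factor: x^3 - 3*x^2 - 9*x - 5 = (x - 5)*(x^2 + 2*x + 1) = (x - 5)*(x + 1)*(x + 1)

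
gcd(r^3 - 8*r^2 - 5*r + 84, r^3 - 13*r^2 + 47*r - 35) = r - 7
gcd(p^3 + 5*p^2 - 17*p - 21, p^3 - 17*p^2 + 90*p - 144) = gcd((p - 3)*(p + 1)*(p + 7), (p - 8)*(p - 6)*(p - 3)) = p - 3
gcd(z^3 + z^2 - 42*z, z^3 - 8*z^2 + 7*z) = z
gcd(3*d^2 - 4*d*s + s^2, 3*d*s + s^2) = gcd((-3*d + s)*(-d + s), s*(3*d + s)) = 1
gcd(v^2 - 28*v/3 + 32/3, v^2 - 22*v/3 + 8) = v - 4/3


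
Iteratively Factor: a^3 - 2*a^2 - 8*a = (a)*(a^2 - 2*a - 8) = a*(a + 2)*(a - 4)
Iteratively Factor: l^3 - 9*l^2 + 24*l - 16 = (l - 4)*(l^2 - 5*l + 4) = (l - 4)*(l - 1)*(l - 4)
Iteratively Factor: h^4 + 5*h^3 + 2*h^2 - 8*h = (h + 2)*(h^3 + 3*h^2 - 4*h) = (h - 1)*(h + 2)*(h^2 + 4*h) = (h - 1)*(h + 2)*(h + 4)*(h)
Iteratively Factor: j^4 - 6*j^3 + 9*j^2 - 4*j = (j - 1)*(j^3 - 5*j^2 + 4*j) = (j - 1)^2*(j^2 - 4*j) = j*(j - 1)^2*(j - 4)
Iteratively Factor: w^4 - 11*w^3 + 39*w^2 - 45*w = (w - 3)*(w^3 - 8*w^2 + 15*w) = (w - 5)*(w - 3)*(w^2 - 3*w) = (w - 5)*(w - 3)^2*(w)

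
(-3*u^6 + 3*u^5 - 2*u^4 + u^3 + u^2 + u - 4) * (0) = 0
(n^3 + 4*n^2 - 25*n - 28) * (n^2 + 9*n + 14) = n^5 + 13*n^4 + 25*n^3 - 197*n^2 - 602*n - 392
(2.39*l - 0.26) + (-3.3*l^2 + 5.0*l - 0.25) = -3.3*l^2 + 7.39*l - 0.51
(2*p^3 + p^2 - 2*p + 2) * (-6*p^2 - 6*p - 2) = -12*p^5 - 18*p^4 + 2*p^3 - 2*p^2 - 8*p - 4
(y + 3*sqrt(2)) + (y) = 2*y + 3*sqrt(2)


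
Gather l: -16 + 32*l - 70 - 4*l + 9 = 28*l - 77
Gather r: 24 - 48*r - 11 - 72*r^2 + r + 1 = -72*r^2 - 47*r + 14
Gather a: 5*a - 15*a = -10*a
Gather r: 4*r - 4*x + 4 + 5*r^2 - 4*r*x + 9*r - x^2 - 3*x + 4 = 5*r^2 + r*(13 - 4*x) - x^2 - 7*x + 8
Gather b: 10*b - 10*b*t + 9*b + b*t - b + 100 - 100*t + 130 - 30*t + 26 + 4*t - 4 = b*(18 - 9*t) - 126*t + 252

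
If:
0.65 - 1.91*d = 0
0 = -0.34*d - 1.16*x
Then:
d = 0.34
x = -0.10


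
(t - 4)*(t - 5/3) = t^2 - 17*t/3 + 20/3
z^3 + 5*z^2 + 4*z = z*(z + 1)*(z + 4)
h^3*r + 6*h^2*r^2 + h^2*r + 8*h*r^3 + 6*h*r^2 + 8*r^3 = (h + 2*r)*(h + 4*r)*(h*r + r)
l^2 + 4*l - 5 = (l - 1)*(l + 5)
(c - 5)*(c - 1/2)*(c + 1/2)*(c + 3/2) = c^4 - 7*c^3/2 - 31*c^2/4 + 7*c/8 + 15/8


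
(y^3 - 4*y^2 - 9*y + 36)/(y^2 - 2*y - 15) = (y^2 - 7*y + 12)/(y - 5)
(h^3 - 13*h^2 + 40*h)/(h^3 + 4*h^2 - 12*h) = (h^2 - 13*h + 40)/(h^2 + 4*h - 12)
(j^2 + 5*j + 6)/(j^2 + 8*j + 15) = (j + 2)/(j + 5)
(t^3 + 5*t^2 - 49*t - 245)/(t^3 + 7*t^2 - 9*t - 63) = (t^2 - 2*t - 35)/(t^2 - 9)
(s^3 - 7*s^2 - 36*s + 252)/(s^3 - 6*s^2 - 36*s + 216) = (s - 7)/(s - 6)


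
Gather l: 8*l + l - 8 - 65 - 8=9*l - 81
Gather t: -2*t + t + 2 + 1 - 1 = 2 - t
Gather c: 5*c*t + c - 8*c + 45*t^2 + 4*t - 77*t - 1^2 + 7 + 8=c*(5*t - 7) + 45*t^2 - 73*t + 14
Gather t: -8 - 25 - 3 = -36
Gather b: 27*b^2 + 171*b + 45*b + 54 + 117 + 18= 27*b^2 + 216*b + 189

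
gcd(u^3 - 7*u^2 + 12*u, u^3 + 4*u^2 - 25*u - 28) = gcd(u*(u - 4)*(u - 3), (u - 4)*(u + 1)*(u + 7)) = u - 4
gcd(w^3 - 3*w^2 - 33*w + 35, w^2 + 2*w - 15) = w + 5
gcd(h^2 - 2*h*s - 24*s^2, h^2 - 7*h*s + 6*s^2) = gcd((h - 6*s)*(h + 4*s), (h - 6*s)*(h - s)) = -h + 6*s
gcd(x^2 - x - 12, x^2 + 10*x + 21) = x + 3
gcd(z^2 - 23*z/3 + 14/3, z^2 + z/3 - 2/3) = z - 2/3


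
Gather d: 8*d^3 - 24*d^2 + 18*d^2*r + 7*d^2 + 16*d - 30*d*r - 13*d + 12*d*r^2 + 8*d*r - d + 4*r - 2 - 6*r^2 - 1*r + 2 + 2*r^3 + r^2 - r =8*d^3 + d^2*(18*r - 17) + d*(12*r^2 - 22*r + 2) + 2*r^3 - 5*r^2 + 2*r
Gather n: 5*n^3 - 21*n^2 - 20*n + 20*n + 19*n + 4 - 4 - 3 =5*n^3 - 21*n^2 + 19*n - 3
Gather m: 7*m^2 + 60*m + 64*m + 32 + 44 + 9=7*m^2 + 124*m + 85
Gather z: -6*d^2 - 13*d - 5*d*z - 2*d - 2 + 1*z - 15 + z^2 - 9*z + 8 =-6*d^2 - 15*d + z^2 + z*(-5*d - 8) - 9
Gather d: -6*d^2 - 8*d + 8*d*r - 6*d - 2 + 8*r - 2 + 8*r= -6*d^2 + d*(8*r - 14) + 16*r - 4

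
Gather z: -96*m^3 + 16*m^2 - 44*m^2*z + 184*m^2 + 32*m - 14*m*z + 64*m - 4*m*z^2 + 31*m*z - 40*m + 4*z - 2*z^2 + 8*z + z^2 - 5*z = -96*m^3 + 200*m^2 + 56*m + z^2*(-4*m - 1) + z*(-44*m^2 + 17*m + 7)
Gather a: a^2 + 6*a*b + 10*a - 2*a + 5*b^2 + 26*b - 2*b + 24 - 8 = a^2 + a*(6*b + 8) + 5*b^2 + 24*b + 16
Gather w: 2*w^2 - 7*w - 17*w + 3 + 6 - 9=2*w^2 - 24*w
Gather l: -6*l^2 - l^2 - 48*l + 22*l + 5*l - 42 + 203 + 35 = -7*l^2 - 21*l + 196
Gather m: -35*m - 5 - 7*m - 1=-42*m - 6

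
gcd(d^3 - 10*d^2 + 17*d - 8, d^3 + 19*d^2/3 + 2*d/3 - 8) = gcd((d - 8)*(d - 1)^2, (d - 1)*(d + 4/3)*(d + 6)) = d - 1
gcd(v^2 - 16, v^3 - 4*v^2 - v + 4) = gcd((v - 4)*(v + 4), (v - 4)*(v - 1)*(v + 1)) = v - 4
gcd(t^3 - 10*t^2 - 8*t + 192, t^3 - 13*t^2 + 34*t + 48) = t^2 - 14*t + 48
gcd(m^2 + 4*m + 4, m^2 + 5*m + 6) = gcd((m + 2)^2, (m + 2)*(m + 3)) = m + 2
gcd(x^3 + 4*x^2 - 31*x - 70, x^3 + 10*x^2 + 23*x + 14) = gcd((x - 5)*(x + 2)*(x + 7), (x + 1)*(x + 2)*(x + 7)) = x^2 + 9*x + 14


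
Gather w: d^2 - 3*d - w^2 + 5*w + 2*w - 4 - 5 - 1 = d^2 - 3*d - w^2 + 7*w - 10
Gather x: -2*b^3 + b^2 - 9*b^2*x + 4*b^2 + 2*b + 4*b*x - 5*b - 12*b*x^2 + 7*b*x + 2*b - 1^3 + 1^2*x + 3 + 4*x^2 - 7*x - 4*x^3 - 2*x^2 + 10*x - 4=-2*b^3 + 5*b^2 - b - 4*x^3 + x^2*(2 - 12*b) + x*(-9*b^2 + 11*b + 4) - 2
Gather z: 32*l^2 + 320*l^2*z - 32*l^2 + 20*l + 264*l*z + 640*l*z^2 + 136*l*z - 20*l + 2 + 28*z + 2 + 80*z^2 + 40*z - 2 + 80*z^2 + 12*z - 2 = z^2*(640*l + 160) + z*(320*l^2 + 400*l + 80)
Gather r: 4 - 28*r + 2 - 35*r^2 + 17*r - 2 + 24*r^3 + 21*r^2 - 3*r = 24*r^3 - 14*r^2 - 14*r + 4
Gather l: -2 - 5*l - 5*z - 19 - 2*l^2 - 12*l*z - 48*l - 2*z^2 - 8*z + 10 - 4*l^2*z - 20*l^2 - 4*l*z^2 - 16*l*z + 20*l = l^2*(-4*z - 22) + l*(-4*z^2 - 28*z - 33) - 2*z^2 - 13*z - 11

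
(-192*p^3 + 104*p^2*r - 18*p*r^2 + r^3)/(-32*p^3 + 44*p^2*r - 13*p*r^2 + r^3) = (6*p - r)/(p - r)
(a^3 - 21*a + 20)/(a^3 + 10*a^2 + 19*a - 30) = (a - 4)/(a + 6)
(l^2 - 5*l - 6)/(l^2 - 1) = (l - 6)/(l - 1)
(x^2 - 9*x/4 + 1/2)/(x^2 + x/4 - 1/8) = 2*(x - 2)/(2*x + 1)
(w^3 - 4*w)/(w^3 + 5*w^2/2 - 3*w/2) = 2*(w^2 - 4)/(2*w^2 + 5*w - 3)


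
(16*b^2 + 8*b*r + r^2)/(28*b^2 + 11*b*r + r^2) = (4*b + r)/(7*b + r)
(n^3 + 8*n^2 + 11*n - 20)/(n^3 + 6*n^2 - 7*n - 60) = (n - 1)/(n - 3)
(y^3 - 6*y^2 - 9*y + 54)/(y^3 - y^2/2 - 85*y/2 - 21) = 2*(-y^3 + 6*y^2 + 9*y - 54)/(-2*y^3 + y^2 + 85*y + 42)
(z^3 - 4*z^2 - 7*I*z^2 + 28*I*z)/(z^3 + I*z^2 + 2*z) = (z^2 - 4*z - 7*I*z + 28*I)/(z^2 + I*z + 2)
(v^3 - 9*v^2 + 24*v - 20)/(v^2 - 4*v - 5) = (v^2 - 4*v + 4)/(v + 1)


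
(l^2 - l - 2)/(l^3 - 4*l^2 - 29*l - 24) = (l - 2)/(l^2 - 5*l - 24)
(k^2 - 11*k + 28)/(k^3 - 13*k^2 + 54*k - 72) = (k - 7)/(k^2 - 9*k + 18)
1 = 1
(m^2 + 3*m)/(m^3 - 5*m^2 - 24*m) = 1/(m - 8)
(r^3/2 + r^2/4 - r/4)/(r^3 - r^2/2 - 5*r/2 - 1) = r*(2*r - 1)/(2*(2*r^2 - 3*r - 2))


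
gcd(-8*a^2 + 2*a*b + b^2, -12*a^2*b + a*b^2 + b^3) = 4*a + b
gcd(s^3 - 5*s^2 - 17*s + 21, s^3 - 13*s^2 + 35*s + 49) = s - 7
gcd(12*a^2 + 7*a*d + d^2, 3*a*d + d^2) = 3*a + d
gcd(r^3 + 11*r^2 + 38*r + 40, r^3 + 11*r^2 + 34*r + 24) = r + 4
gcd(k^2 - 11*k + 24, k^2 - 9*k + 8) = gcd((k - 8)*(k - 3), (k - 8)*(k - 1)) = k - 8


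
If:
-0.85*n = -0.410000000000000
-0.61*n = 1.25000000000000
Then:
No Solution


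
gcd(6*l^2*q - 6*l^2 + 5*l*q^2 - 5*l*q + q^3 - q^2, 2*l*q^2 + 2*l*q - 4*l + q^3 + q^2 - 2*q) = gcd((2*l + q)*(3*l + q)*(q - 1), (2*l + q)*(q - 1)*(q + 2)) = 2*l*q - 2*l + q^2 - q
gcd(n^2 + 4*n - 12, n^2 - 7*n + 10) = n - 2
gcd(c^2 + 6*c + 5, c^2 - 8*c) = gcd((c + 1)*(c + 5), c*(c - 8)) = 1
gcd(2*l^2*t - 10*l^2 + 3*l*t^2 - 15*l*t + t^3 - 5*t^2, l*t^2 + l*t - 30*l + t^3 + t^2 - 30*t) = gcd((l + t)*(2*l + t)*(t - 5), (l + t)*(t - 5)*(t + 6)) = l*t - 5*l + t^2 - 5*t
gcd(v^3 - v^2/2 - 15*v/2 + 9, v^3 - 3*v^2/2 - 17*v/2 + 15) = v^2 + v - 6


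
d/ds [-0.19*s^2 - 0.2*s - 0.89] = -0.38*s - 0.2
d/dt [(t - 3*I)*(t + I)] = 2*t - 2*I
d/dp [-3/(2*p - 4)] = 3/(2*(p - 2)^2)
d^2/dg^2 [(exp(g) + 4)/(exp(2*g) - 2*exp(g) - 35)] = (exp(4*g) + 18*exp(3*g) + 186*exp(2*g) + 506*exp(g) + 945)*exp(g)/(exp(6*g) - 6*exp(5*g) - 93*exp(4*g) + 412*exp(3*g) + 3255*exp(2*g) - 7350*exp(g) - 42875)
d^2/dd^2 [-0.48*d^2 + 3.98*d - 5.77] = -0.960000000000000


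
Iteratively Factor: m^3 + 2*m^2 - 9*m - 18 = (m - 3)*(m^2 + 5*m + 6) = (m - 3)*(m + 3)*(m + 2)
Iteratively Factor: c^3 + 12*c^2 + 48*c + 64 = (c + 4)*(c^2 + 8*c + 16) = (c + 4)^2*(c + 4)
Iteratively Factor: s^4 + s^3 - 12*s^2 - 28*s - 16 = (s + 2)*(s^3 - s^2 - 10*s - 8) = (s - 4)*(s + 2)*(s^2 + 3*s + 2) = (s - 4)*(s + 2)^2*(s + 1)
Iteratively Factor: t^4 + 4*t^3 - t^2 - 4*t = (t)*(t^3 + 4*t^2 - t - 4) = t*(t + 1)*(t^2 + 3*t - 4) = t*(t - 1)*(t + 1)*(t + 4)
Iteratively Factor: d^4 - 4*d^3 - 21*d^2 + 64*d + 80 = (d - 5)*(d^3 + d^2 - 16*d - 16) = (d - 5)*(d - 4)*(d^2 + 5*d + 4) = (d - 5)*(d - 4)*(d + 1)*(d + 4)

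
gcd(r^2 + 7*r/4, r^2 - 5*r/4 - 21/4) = r + 7/4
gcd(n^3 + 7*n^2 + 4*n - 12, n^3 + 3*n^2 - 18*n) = n + 6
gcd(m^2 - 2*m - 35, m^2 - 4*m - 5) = 1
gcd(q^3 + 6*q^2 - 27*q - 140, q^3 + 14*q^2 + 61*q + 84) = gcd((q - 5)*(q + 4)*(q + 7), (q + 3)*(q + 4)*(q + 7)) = q^2 + 11*q + 28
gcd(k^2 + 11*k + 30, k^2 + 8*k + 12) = k + 6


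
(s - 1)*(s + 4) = s^2 + 3*s - 4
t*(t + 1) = t^2 + t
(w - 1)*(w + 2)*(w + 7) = w^3 + 8*w^2 + 5*w - 14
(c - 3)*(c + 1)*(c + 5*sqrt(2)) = c^3 - 2*c^2 + 5*sqrt(2)*c^2 - 10*sqrt(2)*c - 3*c - 15*sqrt(2)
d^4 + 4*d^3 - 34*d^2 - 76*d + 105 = (d - 5)*(d - 1)*(d + 3)*(d + 7)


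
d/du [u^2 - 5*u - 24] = 2*u - 5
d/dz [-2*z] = -2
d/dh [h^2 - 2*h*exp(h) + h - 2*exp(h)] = -2*h*exp(h) + 2*h - 4*exp(h) + 1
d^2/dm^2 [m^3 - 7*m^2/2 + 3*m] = 6*m - 7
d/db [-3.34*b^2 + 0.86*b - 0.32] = 0.86 - 6.68*b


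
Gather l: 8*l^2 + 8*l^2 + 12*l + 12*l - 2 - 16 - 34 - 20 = 16*l^2 + 24*l - 72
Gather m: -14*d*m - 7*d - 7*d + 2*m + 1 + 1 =-14*d + m*(2 - 14*d) + 2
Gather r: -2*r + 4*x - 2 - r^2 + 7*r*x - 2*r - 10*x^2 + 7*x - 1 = -r^2 + r*(7*x - 4) - 10*x^2 + 11*x - 3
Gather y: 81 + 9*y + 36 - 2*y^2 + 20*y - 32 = -2*y^2 + 29*y + 85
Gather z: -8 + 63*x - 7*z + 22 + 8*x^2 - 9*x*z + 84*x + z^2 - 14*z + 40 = 8*x^2 + 147*x + z^2 + z*(-9*x - 21) + 54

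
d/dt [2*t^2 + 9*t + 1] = 4*t + 9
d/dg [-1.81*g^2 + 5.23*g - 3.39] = 5.23 - 3.62*g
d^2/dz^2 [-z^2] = -2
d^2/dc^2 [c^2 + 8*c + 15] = 2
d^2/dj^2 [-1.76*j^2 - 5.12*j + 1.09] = -3.52000000000000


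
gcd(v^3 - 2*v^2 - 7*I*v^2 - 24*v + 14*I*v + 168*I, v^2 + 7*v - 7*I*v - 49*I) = v - 7*I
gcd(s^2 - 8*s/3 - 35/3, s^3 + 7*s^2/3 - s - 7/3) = s + 7/3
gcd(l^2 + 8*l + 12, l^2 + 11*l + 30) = l + 6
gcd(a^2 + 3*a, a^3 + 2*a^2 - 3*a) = a^2 + 3*a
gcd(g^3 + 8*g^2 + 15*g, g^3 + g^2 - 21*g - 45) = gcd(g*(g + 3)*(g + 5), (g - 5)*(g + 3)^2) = g + 3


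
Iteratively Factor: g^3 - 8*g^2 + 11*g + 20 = (g - 5)*(g^2 - 3*g - 4) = (g - 5)*(g - 4)*(g + 1)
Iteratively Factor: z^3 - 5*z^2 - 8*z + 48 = (z + 3)*(z^2 - 8*z + 16) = (z - 4)*(z + 3)*(z - 4)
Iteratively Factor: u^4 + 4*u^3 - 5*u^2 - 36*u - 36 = (u + 2)*(u^3 + 2*u^2 - 9*u - 18) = (u - 3)*(u + 2)*(u^2 + 5*u + 6) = (u - 3)*(u + 2)^2*(u + 3)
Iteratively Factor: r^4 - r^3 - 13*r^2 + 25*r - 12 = (r + 4)*(r^3 - 5*r^2 + 7*r - 3) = (r - 1)*(r + 4)*(r^2 - 4*r + 3) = (r - 1)^2*(r + 4)*(r - 3)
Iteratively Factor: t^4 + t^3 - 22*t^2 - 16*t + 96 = (t - 2)*(t^3 + 3*t^2 - 16*t - 48) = (t - 2)*(t + 4)*(t^2 - t - 12) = (t - 2)*(t + 3)*(t + 4)*(t - 4)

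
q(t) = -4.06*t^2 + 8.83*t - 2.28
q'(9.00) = -64.25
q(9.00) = -251.67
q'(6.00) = -39.89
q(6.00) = -95.46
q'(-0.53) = 13.13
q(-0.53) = -8.10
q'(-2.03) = 25.31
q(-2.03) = -36.94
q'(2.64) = -12.61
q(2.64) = -7.27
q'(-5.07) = 50.00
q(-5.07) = -151.41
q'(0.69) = 3.23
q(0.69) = 1.88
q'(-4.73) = 47.24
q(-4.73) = -134.88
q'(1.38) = -2.38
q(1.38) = 2.17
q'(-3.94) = 40.82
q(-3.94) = -100.10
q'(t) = 8.83 - 8.12*t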